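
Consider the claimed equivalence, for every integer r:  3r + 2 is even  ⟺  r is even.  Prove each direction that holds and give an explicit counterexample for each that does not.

Both implications hold.

(→) Suppose 3r + 2 is even. Since 3 is odd, 3r and r have the same parity, so 3r + 2 ≡ r + 2 (mod 2). As 2 is even, 3r + 2 is even exactly when r is even. Thus r is even.

(←) Conversely, suppose r is even; write r = 2j. Then 3r + 2 = 3·(2j) + 2 = 2·3j + 2, which is even.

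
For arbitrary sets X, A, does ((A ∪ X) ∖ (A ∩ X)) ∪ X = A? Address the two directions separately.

Only the reverse inclusion holds.

Forward inclusion. This inclusion fails. Take X = {1}, A = ∅; then 1 ∈ ((A ∪ X) ∖ (A ∩ X)) ∪ X but 1 ∉ A.

Reverse inclusion. Let x ∈ A. Then either x ∈ A and x ∉ X; or x ∈ X ∩ A. In each case x ∈ ((A ∪ X) ∖ (A ∩ X)) ∪ X, so A ⊆ ((A ∪ X) ∖ (A ∩ X)) ∪ X.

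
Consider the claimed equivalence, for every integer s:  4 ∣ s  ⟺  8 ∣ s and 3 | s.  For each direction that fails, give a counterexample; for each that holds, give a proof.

[⇐] Suppose 8 ∣ s and 3 ∣ s. Any common multiple of 8 and 3 is a multiple of their lcm; here gcd(8, 3) = 1, so lcm(8, 3) = 8·3 = 24, so 24 ∣ s. Since 4 ∣ 24, it follows that 4 ∣ s.

[⇒] This fails: take s = 4. Certainly 4 ∣ 4, but 8 ∤ 4.

Only the reverse direction holds.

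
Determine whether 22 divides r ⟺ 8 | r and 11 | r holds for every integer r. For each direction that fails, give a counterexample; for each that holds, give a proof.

Only the converse holds.

(⟹) This fails: take r = 22. Certainly 22 ∣ 22, but 8 ∤ 22.

(⟸) Suppose 8 ∣ r and 11 ∣ r. Any common multiple of 8 and 11 is a multiple of their lcm; here gcd(8, 11) = 1, so lcm(8, 11) = 8·11 = 88, so 88 ∣ r. Since 22 ∣ 88, it follows that 22 ∣ r.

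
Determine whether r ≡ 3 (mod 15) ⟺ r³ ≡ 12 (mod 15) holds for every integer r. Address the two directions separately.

The biconditional holds.

[⇒] Suppose r ≡ 3 (mod 15). Write r = 15j + 3. Then (15j + 3)³ = 3375j³ + 2025j² + 405j + 27 = 15(225j³ + 135j² + 27j + 1) + 12, so r³ ≡ 12 (mod 15).

[⇐] Conversely, suppose r³ ≡ 12 (mod 15). The only residue r in {0, …, 14} with r³ ≡ 12 (mod 15) is r = 3, so r ≡ 3 (mod 15).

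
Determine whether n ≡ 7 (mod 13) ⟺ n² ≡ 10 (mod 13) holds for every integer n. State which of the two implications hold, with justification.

Only the forward direction holds.

(⇒) Suppose n ≡ 7 (mod 13). Write n = 13j + 7. Then (13j + 7)² = 169j² + 182j + 49 = 13(13j² + 14j + 3) + 10, so n² ≡ 10 (mod 13).

(⇐) This fails: take n = 6. Then 6² = 36 ≡ 10 (mod 13), yet 6 ≡ 6 (mod 13), not 7.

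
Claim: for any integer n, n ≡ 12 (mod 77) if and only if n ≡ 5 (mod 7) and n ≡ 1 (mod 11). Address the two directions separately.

Both directions hold.

(⇒) Suppose n ≡ 12 (mod 77); write n = 77j + 12. Since 7 ∣ 77, reducing mod 7 gives n ≡ 12 ≡ 5 (mod 7); since 11 ∣ 77, reducing mod 11 gives n ≡ 12 ≡ 1 (mod 11).

(⇐) Conversely, if n ≡ 5 (mod 7) and n ≡ 1 (mod 11), then by the Chinese remainder theorem n ≡ 12 (mod 77). This is exactly n ≡ 12 (mod 77).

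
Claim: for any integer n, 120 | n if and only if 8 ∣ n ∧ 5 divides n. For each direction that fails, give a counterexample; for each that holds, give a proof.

Only the forward direction holds.

(←) This fails: take n = 40. Both 8 ∣ 40 and 5 ∣ 40, yet 40 is not a multiple of 120 (since 40 = 0·120 + 40), so 120 ∤ 40.

(→) If 120 ∣ n, write n = 120q. Since 120 = 15·8, n = 8·(15q), so 8 ∣ n; and since 120 = 24·5, n = 5·(24q), so 5 ∣ n.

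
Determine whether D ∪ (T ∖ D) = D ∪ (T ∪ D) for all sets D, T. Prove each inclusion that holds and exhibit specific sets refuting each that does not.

Both inclusions hold; the sets are equal.

Forward inclusion. Let x ∈ D ∪ (T ∖ D). Then either x ∈ D and x ∉ T; or x ∈ T and x ∉ D; or x ∈ D ∩ T. In each case x ∈ D ∪ (T ∪ D), so D ∪ (T ∖ D) ⊆ D ∪ (T ∪ D).

Reverse inclusion. Let x ∈ D ∪ (T ∪ D). Then either x ∈ D and x ∉ T; or x ∈ T and x ∉ D; or x ∈ D ∩ T. In each case x ∈ D ∪ (T ∖ D), so D ∪ (T ∪ D) ⊆ D ∪ (T ∖ D).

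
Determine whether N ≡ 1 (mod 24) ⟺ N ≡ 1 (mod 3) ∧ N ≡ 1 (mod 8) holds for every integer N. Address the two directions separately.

Both directions hold; the statement is true.

(⇒) Suppose N ≡ 1 (mod 24); write N = 24j + 1. Since 3 ∣ 24, reducing mod 3 gives N ≡ 1 (mod 3); since 8 ∣ 24, reducing mod 8 gives N ≡ 1 (mod 8).

(⇐) Conversely, if N ≡ 1 (mod 3) and N ≡ 1 (mod 8), then by the Chinese remainder theorem N ≡ 1 (mod 24). This is exactly N ≡ 1 (mod 24).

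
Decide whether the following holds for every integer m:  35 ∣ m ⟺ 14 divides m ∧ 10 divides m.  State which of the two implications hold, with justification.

[⇒] This fails: take m = 35. Certainly 35 ∣ 35, but 14 ∤ 35.

[⇐] Suppose 14 ∣ m and 10 ∣ m. Any common multiple of 14 and 10 is a multiple of their lcm; here lcm(14, 10) = 14·10/gcd(14, 10) = 140/2 = 70, so 70 ∣ m. Since 35 ∣ 70, it follows that 35 ∣ m.

The forward direction fails; the converse holds.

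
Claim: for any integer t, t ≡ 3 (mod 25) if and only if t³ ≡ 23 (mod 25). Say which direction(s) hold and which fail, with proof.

Neither implication holds.

(→) This fails: take t = 3. Then 3 ≡ 3 (mod 25), but 3³ = 27 ≡ 2 (mod 25), not 23.

(←) This fails: take t = 22. Then 22³ = 10648 ≡ 23 (mod 25), yet 22 ≡ 22 (mod 25), not 3.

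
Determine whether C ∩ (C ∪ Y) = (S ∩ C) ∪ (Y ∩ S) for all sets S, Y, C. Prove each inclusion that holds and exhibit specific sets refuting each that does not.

(⟹) This inclusion fails. Take S = ∅, Y = ∅, C = {1}; then 1 ∈ C ∩ (C ∪ Y) but 1 ∉ (S ∩ C) ∪ (Y ∩ S).

(⟸) This inclusion fails. Take S = {1}, Y = {1}, C = ∅; then 1 ∈ (S ∩ C) ∪ (Y ∩ S) but 1 ∉ C ∩ (C ∪ Y).

(⊆) fails and (⊇) fails.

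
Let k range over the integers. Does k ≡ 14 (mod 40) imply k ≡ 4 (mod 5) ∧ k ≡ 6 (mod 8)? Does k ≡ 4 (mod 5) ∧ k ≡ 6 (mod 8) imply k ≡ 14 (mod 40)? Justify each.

The biconditional holds.

Converse. If k ≡ 4 (mod 5) and k ≡ 6 (mod 8), then by the Chinese remainder theorem k ≡ 14 (mod 40). This is exactly k ≡ 14 (mod 40).

Forward direction. Suppose k ≡ 14 (mod 40); write k = 40j + 14. Since 5 ∣ 40, reducing mod 5 gives k ≡ 14 ≡ 4 (mod 5); since 8 ∣ 40, reducing mod 8 gives k ≡ 14 ≡ 6 (mod 8).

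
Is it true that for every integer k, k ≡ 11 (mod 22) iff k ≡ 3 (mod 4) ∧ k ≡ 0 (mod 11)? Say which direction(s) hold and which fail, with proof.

(⇒) fails; (⇐) holds.

(→) This fails: k = 33 gives 33 ≡ 11 (mod 22) but 33 ≡ 1 (mod 4), so the conjunction on the right does not hold.

(←) Conversely, if k ≡ 3 (mod 4) and k ≡ 0 (mod 11), then by the Chinese remainder theorem k ≡ 11 (mod 44). Since 11 ≡ 11 (mod 22) and 22 ∣ 44, we get k ≡ 11 (mod 22).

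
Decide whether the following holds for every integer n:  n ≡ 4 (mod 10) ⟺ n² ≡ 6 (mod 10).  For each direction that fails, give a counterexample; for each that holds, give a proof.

(⇒) holds; (⇐) fails.

(←) This fails: take n = 6. Then 6² = 36 ≡ 6 (mod 10), yet 6 ≡ 6 (mod 10), not 4.

(→) Suppose n ≡ 4 (mod 10). Write n = 10j + 4. Then (10j + 4)² = 100j² + 80j + 16 = 10(10j² + 8j + 1) + 6, so n² ≡ 6 (mod 10).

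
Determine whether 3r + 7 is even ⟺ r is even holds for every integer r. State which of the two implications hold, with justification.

(→) This fails: r = 7 gives 3r + 7 = 28, which is even, but 7 is odd, not even.

(←) This also fails: r = 2 is even, but 3r + 7 = 13 is odd, not even.

Neither direction holds.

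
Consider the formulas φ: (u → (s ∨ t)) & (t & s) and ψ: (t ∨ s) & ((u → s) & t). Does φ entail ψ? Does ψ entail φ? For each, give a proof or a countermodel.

(⇒) Assume the antecedent. If u is true, the antecedent forces (u = T, t = T, s = T), and (t ∨ s) & ((u → s) & t) holds there. If u is false, the antecedent forces (u = F, t = T, s = T), and (t ∨ s) & ((u → s) & t) holds there. Either way (t ∨ s) & ((u → s) & t) holds.

(⇐) This fails. Under u = F, t = T, s = F, the left side is false but the right side is true.

The forward direction holds; the converse fails.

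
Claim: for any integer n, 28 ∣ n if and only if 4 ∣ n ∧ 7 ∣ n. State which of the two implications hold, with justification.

(⇒) If 28 ∣ n, write n = 28q. Since 28 = 7·4, n = 4·(7q), so 4 ∣ n; and since 28 = 4·7, n = 7·(4q), so 7 ∣ n.

(⇐) Suppose 4 ∣ n and 7 ∣ n. Any common multiple of 4 and 7 is a multiple of their lcm; here gcd(4, 7) = 1, so lcm(4, 7) = 4·7 = 28, so 28 ∣ n.

Both directions hold.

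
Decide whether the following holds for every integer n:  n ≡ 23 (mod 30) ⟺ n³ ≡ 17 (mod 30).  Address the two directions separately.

Both implications hold.

(→) Suppose n ≡ 23 (mod 30). Write n = 30j + 23. Then (30j + 23)³ = 27000j³ + 62100j² + 47610j + 12167 = 30(900j³ + 2070j² + 1587j + 405) + 17, so n³ ≡ 17 (mod 30).

(←) Conversely, suppose n³ ≡ 17 (mod 30). The only residue r in {0, …, 29} with r³ ≡ 17 (mod 30) is r = 23, so n ≡ 23 (mod 30).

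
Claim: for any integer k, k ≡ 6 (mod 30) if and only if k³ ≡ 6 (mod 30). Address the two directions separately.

Both directions hold; the statement is true.

Forward direction. Suppose k ≡ 6 (mod 30). Write k = 30j + 6. Then (30j + 6)³ = 27000j³ + 16200j² + 3240j + 216 = 30(900j³ + 540j² + 108j + 7) + 6, so k³ ≡ 6 (mod 30).

Converse. Suppose k³ ≡ 6 (mod 30). The only residue r in {0, …, 29} with r³ ≡ 6 (mod 30) is r = 6, so k ≡ 6 (mod 30).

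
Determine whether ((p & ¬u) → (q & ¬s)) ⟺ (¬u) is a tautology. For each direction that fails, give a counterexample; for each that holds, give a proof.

(⇒) fails and (⇐) fails.

Forward direction. This fails. Under p = F, s = F, q = F, u = T, the left side is true but the right side is false.

Converse. This fails. Under p = T, s = F, q = F, u = F, the left side is false but the right side is true.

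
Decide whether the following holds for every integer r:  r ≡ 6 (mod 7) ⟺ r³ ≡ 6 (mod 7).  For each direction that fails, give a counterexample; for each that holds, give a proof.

Not equivalent: only (⇒) holds.

(→) Suppose r ≡ 6 (mod 7). Write r = 7j + 6. Then (7j + 6)³ = 343j³ + 882j² + 756j + 216 = 7(49j³ + 126j² + 108j + 30) + 6, so r³ ≡ 6 (mod 7).

(←) This fails: take r = 3. Then 3³ = 27 ≡ 6 (mod 7), yet 3 ≡ 3 (mod 7), not 6.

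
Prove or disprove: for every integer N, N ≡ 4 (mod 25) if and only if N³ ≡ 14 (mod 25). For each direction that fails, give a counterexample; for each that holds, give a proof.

Equivalent; both directions hold.

(→) Suppose N ≡ 4 (mod 25). Write N = 25j + 4. Then (25j + 4)³ = 15625j³ + 7500j² + 1200j + 64 = 25(625j³ + 300j² + 48j + 2) + 14, so N³ ≡ 14 (mod 25).

(←) Conversely, suppose N³ ≡ 14 (mod 25). The only residue r in {0, …, 24} with r³ ≡ 14 (mod 25) is r = 4, so N ≡ 4 (mod 25).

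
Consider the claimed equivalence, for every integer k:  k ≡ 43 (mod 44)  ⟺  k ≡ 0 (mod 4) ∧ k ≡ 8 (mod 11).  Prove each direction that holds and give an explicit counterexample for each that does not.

[⇒] This fails: k = 43 gives 43 ≡ 43 (mod 44) but 43 ≡ 3 (mod 4), so the conjunction on the right does not hold.

[⇐] This fails: k = 8 satisfies both congruences on the right (8 ≡ 0 mod 4 and 8 ≡ 8 mod 11) yet 8 ≡ 8 (mod 44), not 43.

Neither direction holds.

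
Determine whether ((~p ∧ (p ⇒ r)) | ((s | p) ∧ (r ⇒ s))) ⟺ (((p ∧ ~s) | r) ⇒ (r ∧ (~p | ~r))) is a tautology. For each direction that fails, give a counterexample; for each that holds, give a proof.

(→) This fails. Under r = F, p = T, s = F, the left side is true but the right side is false.

(←) Assume the antecedent. If r is true, the antecedent forces (r = T, p = F, s = F) or (r = T, p = F, s = T), and the consequent holds there. If r is false, the consequent reduces to true regardless of the other variables. Either way the consequent holds.

Only the reverse direction holds.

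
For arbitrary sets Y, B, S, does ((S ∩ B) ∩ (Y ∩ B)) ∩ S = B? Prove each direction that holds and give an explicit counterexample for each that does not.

(⟹) Let x ∈ ((S ∩ B) ∩ (Y ∩ B)) ∩ S. Then x ∈ Y ∩ B ∩ S, from which x ∈ B.

(⟸) This inclusion fails. Take Y = ∅, B = {1}, S = ∅; then 1 ∈ B but 1 ∉ ((S ∩ B) ∩ (Y ∩ B)) ∩ S.

Only the forward inclusion holds.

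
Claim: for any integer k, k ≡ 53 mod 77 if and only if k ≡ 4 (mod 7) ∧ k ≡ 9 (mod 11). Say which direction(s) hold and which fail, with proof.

Both implications hold.

(→) Suppose k ≡ 53 (mod 77); write k = 77j + 53. Since 7 ∣ 77, reducing mod 7 gives k ≡ 53 ≡ 4 (mod 7); since 11 ∣ 77, reducing mod 11 gives k ≡ 53 ≡ 9 (mod 11).

(←) Conversely, if k ≡ 4 (mod 7) and k ≡ 9 (mod 11), then by the Chinese remainder theorem k ≡ 53 (mod 77). This is exactly k ≡ 53 (mod 77).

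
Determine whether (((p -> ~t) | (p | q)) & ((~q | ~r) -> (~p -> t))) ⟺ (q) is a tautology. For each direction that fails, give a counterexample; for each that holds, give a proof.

Both directions fail.

[⇒] This fails. Under p = T, q = F, r = F, t = F, the left side is true but the right side is false.

[⇐] This fails. Under p = F, q = T, r = F, t = F, the left side is false but the right side is true.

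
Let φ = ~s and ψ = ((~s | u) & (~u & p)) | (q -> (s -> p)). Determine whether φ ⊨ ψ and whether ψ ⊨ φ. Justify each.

Not equivalent: only (⇒) holds.

[⇒] Assume the antecedent. If s is true, the antecedent cannot hold. If s is false, the consequent reduces to true regardless of the other variables. Either way the consequent holds.

[⇐] This fails. Under s = T, u = F, q = F, p = F, the left side is false but the right side is true.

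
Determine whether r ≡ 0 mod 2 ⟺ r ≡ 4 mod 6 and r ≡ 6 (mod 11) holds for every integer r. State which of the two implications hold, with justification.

Not equivalent: only (⇐) holds.

[⇒] This fails: r = 0 gives 0 ≡ 0 (mod 2) but 0 ≡ 0 (mod 6), so the conjunction on the right does not hold.

[⇐] Conversely, if r ≡ 4 (mod 6) and r ≡ 6 (mod 11), then by the Chinese remainder theorem r ≡ 28 (mod 66). Since 28 ≡ 0 (mod 2) and 2 ∣ 66, we get r ≡ 0 (mod 2).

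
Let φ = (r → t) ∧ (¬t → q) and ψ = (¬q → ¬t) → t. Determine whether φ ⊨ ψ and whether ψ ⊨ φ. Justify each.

(⇒) fails; (⇐) holds.

Forward direction. This fails. Under q = T, t = F, r = F, the left side is true but the right side is false.

Converse. Assume the antecedent. If q is true, the antecedent forces (q = T, t = T, r = F) or (q = T, t = T, r = T), and (r → t) ∧ (¬t → q) holds there. If q is false, the antecedent forces (q = F, t = T, r = F) or (q = F, t = T, r = T), and (r → t) ∧ (¬t → q) holds there. Either way (r → t) ∧ (¬t → q) holds.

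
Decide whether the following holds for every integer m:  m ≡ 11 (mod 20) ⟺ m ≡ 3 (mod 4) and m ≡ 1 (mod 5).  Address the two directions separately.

Equivalent; both directions hold.

(⟸) If m ≡ 3 (mod 4) and m ≡ 1 (mod 5), then by the Chinese remainder theorem m ≡ 11 (mod 20). This is exactly m ≡ 11 (mod 20).

(⟹) Suppose m ≡ 11 (mod 20); write m = 20j + 11. Since 4 ∣ 20, reducing mod 4 gives m ≡ 11 ≡ 3 (mod 4); since 5 ∣ 20, reducing mod 5 gives m ≡ 11 ≡ 1 (mod 5).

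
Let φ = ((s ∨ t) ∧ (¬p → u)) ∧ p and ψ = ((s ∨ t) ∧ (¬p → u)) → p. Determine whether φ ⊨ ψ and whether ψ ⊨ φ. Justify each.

(→) Assume the antecedent. If p is true, ((s ∨ t) ∧ (¬p → u)) → p reduces to true regardless of the other variables. If p is false, the antecedent cannot hold. Either way ((s ∨ t) ∧ (¬p → u)) → p holds.

(←) This fails. Under u = F, t = F, s = F, p = F, the left side is false but the right side is true.

Not equivalent: only (⇒) holds.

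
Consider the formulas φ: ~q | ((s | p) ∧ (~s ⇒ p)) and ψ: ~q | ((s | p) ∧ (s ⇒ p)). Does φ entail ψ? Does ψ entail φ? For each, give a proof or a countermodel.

(→) This fails. Under p = F, s = T, q = T, the left side is true but the right side is false.

(←) Assume the antecedent. If p is true, ~q | ((s | p) ∧ (~s ⇒ p)) reduces to true regardless of the other variables. If p is false, the antecedent forces (p = F, s = F, q = F) or (p = F, s = T, q = F), and ~q | ((s | p) ∧ (~s ⇒ p)) holds there. Either way ~q | ((s | p) ∧ (~s ⇒ p)) holds.

Not equivalent: only (⇐) holds.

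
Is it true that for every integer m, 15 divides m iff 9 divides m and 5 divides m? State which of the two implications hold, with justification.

(⟹) This fails: take m = 15. Certainly 15 ∣ 15, but 9 ∤ 15.

(⟸) Suppose 9 ∣ m and 5 ∣ m. Any common multiple of 9 and 5 is a multiple of their lcm; here gcd(9, 5) = 1, so lcm(9, 5) = 9·5 = 45, so 45 ∣ m. Since 15 ∣ 45, it follows that 15 ∣ m.

Only the reverse direction holds.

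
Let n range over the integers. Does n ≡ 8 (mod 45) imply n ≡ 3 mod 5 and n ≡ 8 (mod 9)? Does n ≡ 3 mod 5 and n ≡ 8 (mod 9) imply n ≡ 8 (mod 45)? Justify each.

Both directions hold.

Forward direction. Suppose n ≡ 8 (mod 45); write n = 45j + 8. Since 5 ∣ 45, reducing mod 5 gives n ≡ 8 ≡ 3 (mod 5); since 9 ∣ 45, reducing mod 9 gives n ≡ 8 (mod 9).

Converse. If n ≡ 3 (mod 5) and n ≡ 8 (mod 9), then by the Chinese remainder theorem n ≡ 8 (mod 45). This is exactly n ≡ 8 (mod 45).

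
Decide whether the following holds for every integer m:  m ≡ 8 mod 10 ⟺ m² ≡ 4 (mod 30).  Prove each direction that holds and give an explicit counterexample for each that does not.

Neither implication holds.

(→) This fails: take m = 18. Then 18 ≡ 8 (mod 10), but 18² = 324 ≡ 24 (mod 30), not 4.

(←) This fails: take m = 2. Then 2² = 4 ≡ 4 (mod 30), yet 2 ≡ 2 (mod 10), not 8.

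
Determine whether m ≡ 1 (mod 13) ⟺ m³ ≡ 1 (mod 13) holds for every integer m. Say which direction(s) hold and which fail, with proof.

Only the forward direction holds.

(⇒) Suppose m ≡ 1 (mod 13). Write m = 13j + 1. Then (13j + 1)³ = 2197j³ + 507j² + 39j + 1 = 13(169j³ + 39j² + 3j) + 1, so m³ ≡ 1 (mod 13).

(⇐) This fails: take m = 3. Then 3³ = 27 ≡ 1 (mod 13), yet 3 ≡ 3 (mod 13), not 1.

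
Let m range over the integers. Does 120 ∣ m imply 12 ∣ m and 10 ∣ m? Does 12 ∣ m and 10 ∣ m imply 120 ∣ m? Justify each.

Only the forward direction holds.

[⇒] If 120 ∣ m, write m = 120q. Since 120 = 10·12, m = 12·(10q), so 12 ∣ m; and since 120 = 12·10, m = 10·(12q), so 10 ∣ m.

[⇐] This fails: take m = 60. Both 12 ∣ 60 and 10 ∣ 60, yet 60 is not a multiple of 120 (since 60 = 0·120 + 60), so 120 ∤ 60.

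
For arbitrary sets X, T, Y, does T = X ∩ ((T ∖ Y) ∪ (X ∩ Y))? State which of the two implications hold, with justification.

(⊆) This inclusion fails. Take X = ∅, T = {1}, Y = ∅; then 1 ∈ T but 1 ∉ X ∩ ((T ∖ Y) ∪ (X ∩ Y)).

(⊇) This inclusion fails. Take X = {1}, T = ∅, Y = {1}; then 1 ∈ X ∩ ((T ∖ Y) ∪ (X ∩ Y)) but 1 ∉ T.

Both inclusions fail.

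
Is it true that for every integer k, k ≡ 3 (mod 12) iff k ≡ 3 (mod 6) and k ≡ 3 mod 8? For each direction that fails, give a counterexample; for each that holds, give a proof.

(⇒) fails; (⇐) holds.

Forward direction. This fails: k = 15 gives 15 ≡ 3 (mod 12) but 15 ≡ 7 (mod 8), so the conjunction on the right does not hold.

Converse. If k ≡ 3 (mod 6) and k ≡ 3 (mod 8), then by the Chinese remainder theorem k ≡ 3 (mod 24). Since 3 ≡ 3 (mod 12) and 12 ∣ 24, we get k ≡ 3 (mod 12).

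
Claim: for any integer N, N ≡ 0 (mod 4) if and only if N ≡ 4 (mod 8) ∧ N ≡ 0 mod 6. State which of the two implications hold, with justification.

Only the reverse direction holds.

(←) If N ≡ 4 (mod 8) and N ≡ 0 (mod 6), then by the Chinese remainder theorem N ≡ 12 (mod 24). Since 12 ≡ 0 (mod 4) and 4 ∣ 24, we get N ≡ 0 (mod 4).

(→) This fails: N = 0 gives 0 ≡ 0 (mod 4) but 0 ≡ 0 (mod 8), so the conjunction on the right does not hold.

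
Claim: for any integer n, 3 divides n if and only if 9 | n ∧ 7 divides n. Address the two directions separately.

(⇒) This fails: take n = 3. Certainly 3 ∣ 3, but 9 ∤ 3.

(⇐) Suppose 9 ∣ n and 7 ∣ n. Any common multiple of 9 and 7 is a multiple of their lcm; here gcd(9, 7) = 1, so lcm(9, 7) = 9·7 = 63, so 63 ∣ n. Since 3 ∣ 63, it follows that 3 ∣ n.

(⇒) fails; (⇐) holds.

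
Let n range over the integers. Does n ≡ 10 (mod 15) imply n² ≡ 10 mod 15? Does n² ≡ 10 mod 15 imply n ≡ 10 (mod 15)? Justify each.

The forward direction holds; the converse fails.

[⇐] This fails: take n = 5. Then 5² = 25 ≡ 10 (mod 15), yet 5 ≡ 5 (mod 15), not 10.

[⇒] Suppose n ≡ 10 (mod 15). Write n = 15j + 10. Then (15j + 10)² = 225j² + 300j + 100 = 15(15j² + 20j + 6) + 10, so n² ≡ 10 (mod 15).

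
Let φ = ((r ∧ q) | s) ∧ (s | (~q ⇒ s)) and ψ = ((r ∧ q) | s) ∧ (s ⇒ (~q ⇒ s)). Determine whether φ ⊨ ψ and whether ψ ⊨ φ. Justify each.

Both directions hold; the statement is true.

(⇒) Assume the antecedent. If s is true, ((r ∧ q) | s) ∧ (s ⇒ (~q ⇒ s)) reduces to true regardless of the other variables. If s is false, the antecedent forces (q = T, s = F, r = T), and ((r ∧ q) | s) ∧ (s ⇒ (~q ⇒ s)) holds there. Either way ((r ∧ q) | s) ∧ (s ⇒ (~q ⇒ s)) holds.

(⇐) Assume the antecedent. If s is true, ((r ∧ q) | s) ∧ (s | (~q ⇒ s)) reduces to true regardless of the other variables. If s is false, the antecedent forces (q = T, s = F, r = T), and ((r ∧ q) | s) ∧ (s | (~q ⇒ s)) holds there. Either way ((r ∧ q) | s) ∧ (s | (~q ⇒ s)) holds.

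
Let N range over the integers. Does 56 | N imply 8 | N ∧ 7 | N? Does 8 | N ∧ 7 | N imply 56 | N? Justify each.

(→) If 56 ∣ N, write N = 56q. Since 56 = 7·8, N = 8·(7q), so 8 ∣ N; and since 56 = 8·7, N = 7·(8q), so 7 ∣ N.

(←) Suppose 8 ∣ N and 7 ∣ N. Any common multiple of 8 and 7 is a multiple of their lcm; here gcd(8, 7) = 1, so lcm(8, 7) = 8·7 = 56, so 56 ∣ N.

The biconditional holds.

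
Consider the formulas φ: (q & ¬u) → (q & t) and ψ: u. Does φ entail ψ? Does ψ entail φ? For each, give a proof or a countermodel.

Only the converse holds.

(←) Assume the antecedent. If t is true, (q & ¬u) → (q & t) reduces to true regardless of the other variables. If t is false, the antecedent forces (t = F, q = F, u = T) or (t = F, q = T, u = T), and (q & ¬u) → (q & t) holds there. Either way (q & ¬u) → (q & t) holds.

(→) This fails. Under t = F, q = F, u = F, the left side is true but the right side is false.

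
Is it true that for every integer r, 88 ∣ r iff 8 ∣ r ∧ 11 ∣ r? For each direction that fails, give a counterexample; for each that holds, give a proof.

The biconditional holds.

(→) If 88 ∣ r, write r = 88q. Since 88 = 11·8, r = 8·(11q), so 8 ∣ r; and since 88 = 8·11, r = 11·(8q), so 11 ∣ r.

(←) Suppose 8 ∣ r and 11 ∣ r. Any common multiple of 8 and 11 is a multiple of their lcm; here gcd(8, 11) = 1, so lcm(8, 11) = 8·11 = 88, so 88 ∣ r.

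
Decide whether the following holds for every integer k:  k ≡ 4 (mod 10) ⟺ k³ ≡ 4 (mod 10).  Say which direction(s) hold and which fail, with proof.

The biconditional holds.

(←) For the converse, argue contrapositively. If k ≢ 4 (mod 10), then k is congruent to one of 0, 1, 2, 3, 5, 6, 7, 8, 9 modulo 10, and these give k³ ≡ 0, 1, 8, 7, 5, 6, 3, 2, 9 respectively — never 4.

(→) Suppose k ≡ 4 (mod 10). Write k = 10j + 4. Then (10j + 4)³ = 1000j³ + 1200j² + 480j + 64 = 10(100j³ + 120j² + 48j + 6) + 4, so k³ ≡ 4 (mod 10).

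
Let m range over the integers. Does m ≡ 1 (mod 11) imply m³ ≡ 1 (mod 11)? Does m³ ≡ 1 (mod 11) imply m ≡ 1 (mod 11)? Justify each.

(⟹) Suppose m ≡ 1 (mod 11). Write m = 11j + 1. Then (11j + 1)³ = 1331j³ + 363j² + 33j + 1 = 11(121j³ + 33j² + 3j) + 1, so m³ ≡ 1 (mod 11).

(⟸) For the converse, argue contrapositively. If m ≢ 1 (mod 11), then m is congruent to one of 0, 2, 3, 4, 5, 6, 7, 8, 9, 10 modulo 11, and these give m³ ≡ 0, 8, 5, 9, 4, 7, 2, 6, 3, 10 respectively — never 1.

Both implications hold.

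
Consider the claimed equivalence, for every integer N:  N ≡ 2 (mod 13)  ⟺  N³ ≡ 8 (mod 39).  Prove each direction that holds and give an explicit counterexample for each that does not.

(→) This fails: take N = 15. Then 15 ≡ 2 (mod 13), but 15³ = 3375 ≡ 21 (mod 39), not 8.

(←) This fails: take N = 5. Then 5³ = 125 ≡ 8 (mod 39), yet 5 ≡ 5 (mod 13), not 2.

(⇒) fails and (⇐) fails.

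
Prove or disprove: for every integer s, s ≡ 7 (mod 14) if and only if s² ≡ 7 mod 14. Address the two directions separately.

(⇒) Suppose s ≡ 7 (mod 14). Write s = 14j + 7. Then (14j + 7)² = 196j² + 196j + 49 = 14(14j² + 14j + 3) + 7, so s² ≡ 7 (mod 14).

(⇐) Conversely, suppose s² ≡ 7 (mod 14). The only residue r in {0, …, 13} with r² ≡ 7 (mod 14) is r = 7, so s ≡ 7 (mod 14).

Equivalent; both directions hold.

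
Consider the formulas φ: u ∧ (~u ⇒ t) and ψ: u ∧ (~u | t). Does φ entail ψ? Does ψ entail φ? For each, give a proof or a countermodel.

(⇒) fails; (⇐) holds.

(⇒) This fails. Under u = T, t = F, the left side is true but the right side is false.

(⇐) Assume the antecedent. If u is true, u ∧ (~u ⇒ t) reduces to true regardless of the other variables. If u is false, the antecedent cannot hold. Either way u ∧ (~u ⇒ t) holds.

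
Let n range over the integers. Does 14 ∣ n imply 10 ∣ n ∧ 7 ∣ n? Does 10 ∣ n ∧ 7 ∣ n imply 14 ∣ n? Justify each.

[⇐] Suppose 10 ∣ n and 7 ∣ n. Any common multiple of 10 and 7 is a multiple of their lcm; here gcd(10, 7) = 1, so lcm(10, 7) = 10·7 = 70, so 70 ∣ n. Since 14 ∣ 70, it follows that 14 ∣ n.

[⇒] This fails: take n = 14. Certainly 14 ∣ 14, but 10 ∤ 14.

Only the reverse direction holds.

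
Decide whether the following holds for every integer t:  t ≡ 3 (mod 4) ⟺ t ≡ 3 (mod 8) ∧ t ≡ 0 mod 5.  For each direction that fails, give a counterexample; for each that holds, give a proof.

The forward direction fails; the converse holds.

(⟹) This fails: t = 3 gives 3 ≡ 3 (mod 4) but 3 ≡ 3 (mod 5), so the conjunction on the right does not hold.

(⟸) Conversely, if t ≡ 3 (mod 8) and t ≡ 0 (mod 5), then by the Chinese remainder theorem t ≡ 35 (mod 40). Since 35 ≡ 3 (mod 4) and 4 ∣ 40, we get t ≡ 3 (mod 4).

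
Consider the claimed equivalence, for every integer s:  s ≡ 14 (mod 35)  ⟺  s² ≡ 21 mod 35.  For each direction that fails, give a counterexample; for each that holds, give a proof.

[⇒] Suppose s ≡ 14 (mod 35). Write s = 35j + 14. Then (35j + 14)² = 1225j² + 980j + 196 = 35(35j² + 28j + 5) + 21, so s² ≡ 21 (mod 35).

[⇐] This fails: take s = 21. Then 21² = 441 ≡ 21 (mod 35), yet 21 ≡ 21 (mod 35), not 14.

Not equivalent: only (⇒) holds.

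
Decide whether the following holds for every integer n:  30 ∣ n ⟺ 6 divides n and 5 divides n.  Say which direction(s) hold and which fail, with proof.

Both implications hold.

[⇒] If 30 ∣ n, write n = 30q. Since 30 = 5·6, n = 6·(5q), so 6 ∣ n; and since 30 = 6·5, n = 5·(6q), so 5 ∣ n.

[⇐] Suppose 6 ∣ n and 5 ∣ n. Any common multiple of 6 and 5 is a multiple of their lcm; here gcd(6, 5) = 1, so lcm(6, 5) = 6·5 = 30, so 30 ∣ n.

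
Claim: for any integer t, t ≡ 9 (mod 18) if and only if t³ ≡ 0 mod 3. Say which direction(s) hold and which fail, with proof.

(→) Suppose t ≡ 9 (mod 18). Then t³ ≡ 9³ = 729 (mod 18), and since 3 ∣ 18, also t³ ≡ 0 (mod 3).

(←) This fails: take t = 0. Then 0³ = 0 ≡ 0 (mod 3), yet 0 ≡ 0 (mod 18), not 9.

(⇒) holds; (⇐) fails.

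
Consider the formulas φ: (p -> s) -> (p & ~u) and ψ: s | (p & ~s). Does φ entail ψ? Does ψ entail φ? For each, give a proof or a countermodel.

(⇒) holds; (⇐) fails.

(⟹) Assume the antecedent. If p is true, s | (p & ~s) reduces to true regardless of the other variables. If p is false, the antecedent cannot hold. Either way s | (p & ~s) holds.

(⟸) This fails. Under p = F, u = F, s = T, the left side is false but the right side is true.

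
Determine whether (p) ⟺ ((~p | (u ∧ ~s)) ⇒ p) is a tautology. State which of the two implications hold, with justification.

Both directions hold.

[⇒] Assume the antecedent. If u is true, the antecedent forces (u = T, s = F, p = T) or (u = T, s = T, p = T), and (~p | (u ∧ ~s)) ⇒ p holds there. If u is false, the antecedent forces (u = F, s = F, p = T) or (u = F, s = T, p = T), and (~p | (u ∧ ~s)) ⇒ p holds there. Either way (~p | (u ∧ ~s)) ⇒ p holds.

[⇐] Assume the antecedent. If u is true, the antecedent forces (u = T, s = F, p = T) or (u = T, s = T, p = T), and p holds there. If u is false, the antecedent forces (u = F, s = F, p = T) or (u = F, s = T, p = T), and p holds there. Either way p holds.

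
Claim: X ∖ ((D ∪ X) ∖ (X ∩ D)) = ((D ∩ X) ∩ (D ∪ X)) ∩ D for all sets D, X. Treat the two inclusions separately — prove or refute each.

Both inclusions hold; the sets are equal.

(⊆) Let x ∈ X ∖ ((D ∪ X) ∖ (X ∩ D)). Then x ∈ D ∩ X, from which x ∈ ((D ∩ X) ∩ (D ∪ X)) ∩ D.

(⊇) Let x ∈ ((D ∩ X) ∩ (D ∪ X)) ∩ D. Then x ∈ D ∩ X, from which x ∈ X ∖ ((D ∪ X) ∖ (X ∩ D)).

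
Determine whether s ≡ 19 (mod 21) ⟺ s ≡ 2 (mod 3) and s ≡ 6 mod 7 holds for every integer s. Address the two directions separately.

[⇒] This fails: s = 19 gives 19 ≡ 19 (mod 21) but 19 ≡ 1 (mod 3), so the conjunction on the right does not hold.

[⇐] This fails: s = 20 satisfies both congruences on the right (20 ≡ 2 mod 3 and 20 ≡ 6 mod 7) yet 20 ≡ 20 (mod 21), not 19.

Both directions fail.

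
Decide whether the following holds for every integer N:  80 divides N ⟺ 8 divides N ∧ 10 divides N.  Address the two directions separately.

[⇒] If 80 ∣ N, write N = 80q. Since 80 = 10·8, N = 8·(10q), so 8 ∣ N; and since 80 = 8·10, N = 10·(8q), so 10 ∣ N.

[⇐] This fails: take N = 40. Both 8 ∣ 40 and 10 ∣ 40, yet 40 is not a multiple of 80 (since 40 = 0·80 + 40), so 80 ∤ 40.

Only the forward implication holds.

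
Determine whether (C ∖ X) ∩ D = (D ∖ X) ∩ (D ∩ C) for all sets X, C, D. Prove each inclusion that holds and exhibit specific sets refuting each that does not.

(⟸) Let x ∈ (D ∖ X) ∩ (D ∩ C). Then x ∈ C ∩ D and x ∉ X, from which x ∈ (C ∖ X) ∩ D.

(⟹) Let x ∈ (C ∖ X) ∩ D. Then x ∈ C ∩ D and x ∉ X, from which x ∈ (D ∖ X) ∩ (D ∩ C).

The two sets are equal.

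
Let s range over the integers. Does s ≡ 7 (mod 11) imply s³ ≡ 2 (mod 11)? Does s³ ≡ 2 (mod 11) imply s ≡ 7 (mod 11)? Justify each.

(⟸) Suppose s³ ≡ 2 (mod 11). The only residue r in {0, …, 10} with r³ ≡ 2 (mod 11) is r = 7, so s ≡ 7 (mod 11).

(⟹) Suppose s ≡ 7 (mod 11). Write s = 11j + 7. Then (11j + 7)³ = 1331j³ + 2541j² + 1617j + 343 = 11(121j³ + 231j² + 147j + 31) + 2, so s³ ≡ 2 (mod 11).

Both directions hold; the statement is true.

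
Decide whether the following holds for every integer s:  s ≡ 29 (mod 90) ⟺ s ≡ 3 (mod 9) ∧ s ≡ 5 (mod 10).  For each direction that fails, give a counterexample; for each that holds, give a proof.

(⟹) This fails: s = 29 gives 29 ≡ 29 (mod 90) but 29 ≡ 2 (mod 9), so the conjunction on the right does not hold.

(⟸) This fails: s = 75 satisfies both congruences on the right (75 ≡ 3 mod 9 and 75 ≡ 5 mod 10) yet 75 ≡ 75 (mod 90), not 29.

Both directions fail.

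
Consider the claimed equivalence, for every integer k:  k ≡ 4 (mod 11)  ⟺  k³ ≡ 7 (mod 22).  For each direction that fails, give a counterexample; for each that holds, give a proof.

Both directions fail.

(⇒) This fails: take k = 4. Then 4 ≡ 4 (mod 11), but 4³ = 64 ≡ 20 (mod 22), not 7.

(⇐) This fails: take k = 17. Then 17³ = 4913 ≡ 7 (mod 22), yet 17 ≡ 6 (mod 11), not 4.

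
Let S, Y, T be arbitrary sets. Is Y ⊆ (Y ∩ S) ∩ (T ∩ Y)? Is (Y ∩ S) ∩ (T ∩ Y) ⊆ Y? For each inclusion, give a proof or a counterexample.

The sets are not equal: only the reverse inclusion holds.

(⊆) This inclusion fails. Take S = ∅, Y = {1}, T = ∅; then 1 ∈ Y but 1 ∉ (Y ∩ S) ∩ (T ∩ Y).

(⊇) Let x ∈ (Y ∩ S) ∩ (T ∩ Y). Then x ∈ S ∩ Y ∩ T, from which x ∈ Y.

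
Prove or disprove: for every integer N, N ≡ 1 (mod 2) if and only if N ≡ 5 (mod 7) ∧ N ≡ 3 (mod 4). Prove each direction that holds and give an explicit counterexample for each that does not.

(⟹) This fails: N = 1 gives 1 ≡ 1 (mod 2) but 1 ≡ 1 (mod 7), so the conjunction on the right does not hold.

(⟸) Conversely, if N ≡ 5 (mod 7) and N ≡ 3 (mod 4), then by the Chinese remainder theorem N ≡ 19 (mod 28). Since 19 ≡ 1 (mod 2) and 2 ∣ 28, we get N ≡ 1 (mod 2).

Not equivalent: only (⇐) holds.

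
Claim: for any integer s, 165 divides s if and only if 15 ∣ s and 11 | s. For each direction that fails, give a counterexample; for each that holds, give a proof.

[⇒] If 165 ∣ s, write s = 165q. Since 165 = 11·15, s = 15·(11q), so 15 ∣ s; and since 165 = 15·11, s = 11·(15q), so 11 ∣ s.

[⇐] Suppose 15 ∣ s and 11 ∣ s. Any common multiple of 15 and 11 is a multiple of their lcm; here gcd(15, 11) = 1, so lcm(15, 11) = 15·11 = 165, so 165 ∣ s.

The biconditional holds.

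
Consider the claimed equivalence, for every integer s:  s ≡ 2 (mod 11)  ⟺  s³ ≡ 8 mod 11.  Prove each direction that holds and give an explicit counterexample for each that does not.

(→) Suppose s ≡ 2 (mod 11). Write s = 11j + 2. Then (11j + 2)³ = 1331j³ + 726j² + 132j + 8 = 11(121j³ + 66j² + 12j) + 8, so s³ ≡ 8 (mod 11).

(←) Conversely, suppose s³ ≡ 8 (mod 11). The only residue r in {0, …, 10} with r³ ≡ 8 (mod 11) is r = 2, so s ≡ 2 (mod 11).

Both implications hold.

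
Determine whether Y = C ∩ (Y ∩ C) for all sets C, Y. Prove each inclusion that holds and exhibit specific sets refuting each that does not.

(⟸) Let x ∈ C ∩ (Y ∩ C). Then x ∈ C ∩ Y, from which x ∈ Y.

(⟹) This inclusion fails. Take C = ∅, Y = {1}; then 1 ∈ Y but 1 ∉ C ∩ (Y ∩ C).

Only the reverse inclusion holds.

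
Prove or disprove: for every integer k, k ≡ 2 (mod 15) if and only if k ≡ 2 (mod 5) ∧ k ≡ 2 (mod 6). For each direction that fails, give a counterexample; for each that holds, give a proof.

Only the reverse direction holds.

(⇐) If k ≡ 2 (mod 5) and k ≡ 2 (mod 6), then by the Chinese remainder theorem k ≡ 2 (mod 30). Since 2 ≡ 2 (mod 15) and 15 ∣ 30, we get k ≡ 2 (mod 15).

(⇒) This fails: k = 17 gives 17 ≡ 2 (mod 15) but 17 ≡ 5 (mod 6), so the conjunction on the right does not hold.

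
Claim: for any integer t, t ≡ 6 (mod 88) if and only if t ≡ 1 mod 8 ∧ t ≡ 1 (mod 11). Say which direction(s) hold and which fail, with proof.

(→) This fails: t = 6 gives 6 ≡ 6 (mod 88) but 6 ≡ 6 (mod 8), so the conjunction on the right does not hold.

(←) This fails: t = 1 satisfies both congruences on the right (1 ≡ 1 mod 8 and 1 ≡ 1 mod 11) yet 1 ≡ 1 (mod 88), not 6.

Both directions fail.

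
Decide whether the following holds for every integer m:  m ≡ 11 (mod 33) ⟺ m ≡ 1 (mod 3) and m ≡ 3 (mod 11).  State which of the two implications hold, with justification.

(⟹) This fails: m = 11 gives 11 ≡ 11 (mod 33) but 11 ≡ 2 (mod 3), so the conjunction on the right does not hold.

(⟸) This fails: m = 25 satisfies both congruences on the right (25 ≡ 1 mod 3 and 25 ≡ 3 mod 11) yet 25 ≡ 25 (mod 33), not 11.

Both directions fail.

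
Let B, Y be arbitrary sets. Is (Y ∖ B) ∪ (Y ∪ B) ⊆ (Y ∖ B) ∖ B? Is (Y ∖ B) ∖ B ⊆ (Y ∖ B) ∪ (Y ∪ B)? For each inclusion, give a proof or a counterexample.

Forward inclusion. This inclusion fails. Take B = {1}, Y = ∅; then 1 ∈ (Y ∖ B) ∪ (Y ∪ B) but 1 ∉ (Y ∖ B) ∖ B.

Reverse inclusion. Let x ∈ (Y ∖ B) ∖ B. Then x ∈ Y and x ∉ B, from which x ∈ (Y ∖ B) ∪ (Y ∪ B).

The sets are not equal: only the reverse inclusion holds.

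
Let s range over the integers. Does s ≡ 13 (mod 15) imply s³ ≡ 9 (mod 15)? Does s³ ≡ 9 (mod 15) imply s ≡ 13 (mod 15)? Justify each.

Neither implication holds.

(→) This fails: take s = 13. Then 13 ≡ 13 (mod 15), but 13³ = 2197 ≡ 7 (mod 15), not 9.

(←) This fails: take s = 9. Then 9³ = 729 ≡ 9 (mod 15), yet 9 ≡ 9 (mod 15), not 13.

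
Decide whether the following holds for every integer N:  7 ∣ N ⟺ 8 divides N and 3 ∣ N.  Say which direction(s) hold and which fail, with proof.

Both directions fail.

(⇒) This fails: take N = 7. Certainly 7 ∣ 7, but 8 ∤ 7.

(⇐) This fails: take N = 24. Both 8 ∣ 24 and 3 ∣ 24, yet 24 is not a multiple of 7 (since 24 = 3·7 + 3), so 7 ∤ 24.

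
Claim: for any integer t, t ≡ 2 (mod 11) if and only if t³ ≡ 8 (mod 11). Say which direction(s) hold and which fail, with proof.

Equivalent; both directions hold.

(⟹) Suppose t ≡ 2 (mod 11). Write t = 11j + 2. Then (11j + 2)³ = 1331j³ + 726j² + 132j + 8 = 11(121j³ + 66j² + 12j) + 8, so t³ ≡ 8 (mod 11).

(⟸) Conversely, suppose t³ ≡ 8 (mod 11). The only residue r in {0, …, 10} with r³ ≡ 8 (mod 11) is r = 2, so t ≡ 2 (mod 11).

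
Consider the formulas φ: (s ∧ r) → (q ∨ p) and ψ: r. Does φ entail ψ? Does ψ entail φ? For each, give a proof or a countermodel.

Forward direction. This fails. Under s = F, p = F, r = F, q = F, the left side is true but the right side is false.

Converse. This fails. Under s = T, p = F, r = T, q = F, the left side is false but the right side is true.

Both directions fail.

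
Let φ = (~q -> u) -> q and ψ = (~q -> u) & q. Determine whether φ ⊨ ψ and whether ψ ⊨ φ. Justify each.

(⇒) fails; (⇐) holds.

(⇒) This fails. Under u = F, q = F, the left side is true but the right side is false.

(⇐) Assume the antecedent. If u is true, the antecedent forces (u = T, q = T), and (~q -> u) -> q holds there. If u is false, (~q -> u) -> q reduces to true regardless of the other variables. Either way (~q -> u) -> q holds.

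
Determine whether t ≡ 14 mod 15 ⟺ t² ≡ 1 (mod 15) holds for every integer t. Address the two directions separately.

Only the forward implication holds.

(←) This fails: take t = 1. Then 1² = 1 ≡ 1 (mod 15), yet 1 ≡ 1 (mod 15), not 14.

(→) Suppose t ≡ 14 mod 15. Write t = 15j + 14. Then (15j + 14)² = 225j² + 420j + 196 = 15(15j² + 28j + 13) + 1, so t² ≡ 1 (mod 15).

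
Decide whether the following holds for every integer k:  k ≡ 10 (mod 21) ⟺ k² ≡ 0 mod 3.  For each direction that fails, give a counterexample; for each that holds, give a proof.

(⇒) This fails: take k = 10. Then 10 ≡ 10 (mod 21), but 10² = 100 ≡ 1 (mod 3), not 0.

(⇐) This fails: take k = 0. Then 0² = 0 ≡ 0 (mod 3), yet 0 ≡ 0 (mod 21), not 10.

(⇒) fails and (⇐) fails.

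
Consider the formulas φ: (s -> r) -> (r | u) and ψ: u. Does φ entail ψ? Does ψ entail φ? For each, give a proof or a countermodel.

Only the reverse direction holds.

(⟹) This fails. Under u = F, r = T, s = F, the left side is true but the right side is false.

(⟸) Assume the antecedent. If u is true, (s -> r) -> (r | u) reduces to true regardless of the other variables. If u is false, the antecedent cannot hold. Either way (s -> r) -> (r | u) holds.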